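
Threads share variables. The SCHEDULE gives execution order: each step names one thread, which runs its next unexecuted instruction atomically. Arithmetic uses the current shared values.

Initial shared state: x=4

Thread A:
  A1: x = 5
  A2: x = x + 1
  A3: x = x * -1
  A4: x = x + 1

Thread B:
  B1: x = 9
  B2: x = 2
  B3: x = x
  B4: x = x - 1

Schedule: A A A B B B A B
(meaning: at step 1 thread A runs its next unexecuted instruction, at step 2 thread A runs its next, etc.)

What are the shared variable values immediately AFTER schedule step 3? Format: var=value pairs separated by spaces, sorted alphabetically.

Step 1: thread A executes A1 (x = 5). Shared: x=5. PCs: A@1 B@0
Step 2: thread A executes A2 (x = x + 1). Shared: x=6. PCs: A@2 B@0
Step 3: thread A executes A3 (x = x * -1). Shared: x=-6. PCs: A@3 B@0

Answer: x=-6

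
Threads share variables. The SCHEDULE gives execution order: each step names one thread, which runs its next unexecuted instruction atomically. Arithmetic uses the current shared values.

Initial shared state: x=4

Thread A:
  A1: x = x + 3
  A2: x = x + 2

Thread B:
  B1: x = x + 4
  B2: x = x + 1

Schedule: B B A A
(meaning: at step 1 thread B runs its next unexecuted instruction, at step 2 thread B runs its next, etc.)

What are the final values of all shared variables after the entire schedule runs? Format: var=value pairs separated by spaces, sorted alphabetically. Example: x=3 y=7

Answer: x=14

Derivation:
Step 1: thread B executes B1 (x = x + 4). Shared: x=8. PCs: A@0 B@1
Step 2: thread B executes B2 (x = x + 1). Shared: x=9. PCs: A@0 B@2
Step 3: thread A executes A1 (x = x + 3). Shared: x=12. PCs: A@1 B@2
Step 4: thread A executes A2 (x = x + 2). Shared: x=14. PCs: A@2 B@2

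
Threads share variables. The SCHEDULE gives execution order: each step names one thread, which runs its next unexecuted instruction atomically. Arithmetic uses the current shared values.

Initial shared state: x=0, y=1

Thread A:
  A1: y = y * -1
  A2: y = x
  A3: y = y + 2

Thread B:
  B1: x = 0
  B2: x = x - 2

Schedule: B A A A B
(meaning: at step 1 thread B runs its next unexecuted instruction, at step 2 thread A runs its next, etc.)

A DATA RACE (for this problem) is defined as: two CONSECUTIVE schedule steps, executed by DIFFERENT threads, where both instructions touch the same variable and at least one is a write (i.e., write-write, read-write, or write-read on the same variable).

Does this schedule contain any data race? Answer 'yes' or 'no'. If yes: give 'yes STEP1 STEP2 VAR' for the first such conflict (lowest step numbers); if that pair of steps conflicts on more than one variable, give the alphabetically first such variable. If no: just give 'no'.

Steps 1,2: B(r=-,w=x) vs A(r=y,w=y). No conflict.
Steps 2,3: same thread (A). No race.
Steps 3,4: same thread (A). No race.
Steps 4,5: A(r=y,w=y) vs B(r=x,w=x). No conflict.

Answer: no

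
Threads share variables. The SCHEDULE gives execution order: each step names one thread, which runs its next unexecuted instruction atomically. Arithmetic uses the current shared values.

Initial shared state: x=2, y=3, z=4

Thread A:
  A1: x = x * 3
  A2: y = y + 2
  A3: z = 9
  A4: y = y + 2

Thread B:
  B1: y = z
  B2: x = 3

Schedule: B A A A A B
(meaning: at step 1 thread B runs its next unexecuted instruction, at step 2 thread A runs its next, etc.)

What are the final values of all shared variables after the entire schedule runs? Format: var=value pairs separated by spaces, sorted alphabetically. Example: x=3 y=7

Step 1: thread B executes B1 (y = z). Shared: x=2 y=4 z=4. PCs: A@0 B@1
Step 2: thread A executes A1 (x = x * 3). Shared: x=6 y=4 z=4. PCs: A@1 B@1
Step 3: thread A executes A2 (y = y + 2). Shared: x=6 y=6 z=4. PCs: A@2 B@1
Step 4: thread A executes A3 (z = 9). Shared: x=6 y=6 z=9. PCs: A@3 B@1
Step 5: thread A executes A4 (y = y + 2). Shared: x=6 y=8 z=9. PCs: A@4 B@1
Step 6: thread B executes B2 (x = 3). Shared: x=3 y=8 z=9. PCs: A@4 B@2

Answer: x=3 y=8 z=9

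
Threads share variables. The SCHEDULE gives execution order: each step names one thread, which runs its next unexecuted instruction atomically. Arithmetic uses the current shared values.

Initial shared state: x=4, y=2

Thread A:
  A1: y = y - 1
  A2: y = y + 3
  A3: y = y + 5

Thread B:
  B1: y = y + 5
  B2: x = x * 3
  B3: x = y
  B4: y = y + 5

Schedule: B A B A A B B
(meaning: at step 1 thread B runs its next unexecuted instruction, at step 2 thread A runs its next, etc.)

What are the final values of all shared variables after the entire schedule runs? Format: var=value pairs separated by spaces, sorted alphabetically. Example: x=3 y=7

Answer: x=14 y=19

Derivation:
Step 1: thread B executes B1 (y = y + 5). Shared: x=4 y=7. PCs: A@0 B@1
Step 2: thread A executes A1 (y = y - 1). Shared: x=4 y=6. PCs: A@1 B@1
Step 3: thread B executes B2 (x = x * 3). Shared: x=12 y=6. PCs: A@1 B@2
Step 4: thread A executes A2 (y = y + 3). Shared: x=12 y=9. PCs: A@2 B@2
Step 5: thread A executes A3 (y = y + 5). Shared: x=12 y=14. PCs: A@3 B@2
Step 6: thread B executes B3 (x = y). Shared: x=14 y=14. PCs: A@3 B@3
Step 7: thread B executes B4 (y = y + 5). Shared: x=14 y=19. PCs: A@3 B@4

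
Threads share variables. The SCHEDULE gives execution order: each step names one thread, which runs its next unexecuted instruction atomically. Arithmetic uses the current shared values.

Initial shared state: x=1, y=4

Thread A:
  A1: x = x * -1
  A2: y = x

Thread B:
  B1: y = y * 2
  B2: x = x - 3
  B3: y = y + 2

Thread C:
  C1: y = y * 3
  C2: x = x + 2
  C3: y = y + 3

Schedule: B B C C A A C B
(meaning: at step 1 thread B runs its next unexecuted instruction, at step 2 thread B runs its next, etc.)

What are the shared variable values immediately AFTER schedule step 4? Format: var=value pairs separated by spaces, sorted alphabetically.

Step 1: thread B executes B1 (y = y * 2). Shared: x=1 y=8. PCs: A@0 B@1 C@0
Step 2: thread B executes B2 (x = x - 3). Shared: x=-2 y=8. PCs: A@0 B@2 C@0
Step 3: thread C executes C1 (y = y * 3). Shared: x=-2 y=24. PCs: A@0 B@2 C@1
Step 4: thread C executes C2 (x = x + 2). Shared: x=0 y=24. PCs: A@0 B@2 C@2

Answer: x=0 y=24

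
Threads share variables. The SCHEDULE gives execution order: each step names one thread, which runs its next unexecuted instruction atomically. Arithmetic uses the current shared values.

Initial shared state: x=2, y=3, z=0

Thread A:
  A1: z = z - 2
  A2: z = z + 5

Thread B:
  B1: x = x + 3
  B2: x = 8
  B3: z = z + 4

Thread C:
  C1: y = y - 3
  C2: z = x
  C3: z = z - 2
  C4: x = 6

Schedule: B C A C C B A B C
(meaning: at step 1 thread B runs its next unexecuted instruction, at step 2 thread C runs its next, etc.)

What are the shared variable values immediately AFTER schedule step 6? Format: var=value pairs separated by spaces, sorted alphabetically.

Step 1: thread B executes B1 (x = x + 3). Shared: x=5 y=3 z=0. PCs: A@0 B@1 C@0
Step 2: thread C executes C1 (y = y - 3). Shared: x=5 y=0 z=0. PCs: A@0 B@1 C@1
Step 3: thread A executes A1 (z = z - 2). Shared: x=5 y=0 z=-2. PCs: A@1 B@1 C@1
Step 4: thread C executes C2 (z = x). Shared: x=5 y=0 z=5. PCs: A@1 B@1 C@2
Step 5: thread C executes C3 (z = z - 2). Shared: x=5 y=0 z=3. PCs: A@1 B@1 C@3
Step 6: thread B executes B2 (x = 8). Shared: x=8 y=0 z=3. PCs: A@1 B@2 C@3

Answer: x=8 y=0 z=3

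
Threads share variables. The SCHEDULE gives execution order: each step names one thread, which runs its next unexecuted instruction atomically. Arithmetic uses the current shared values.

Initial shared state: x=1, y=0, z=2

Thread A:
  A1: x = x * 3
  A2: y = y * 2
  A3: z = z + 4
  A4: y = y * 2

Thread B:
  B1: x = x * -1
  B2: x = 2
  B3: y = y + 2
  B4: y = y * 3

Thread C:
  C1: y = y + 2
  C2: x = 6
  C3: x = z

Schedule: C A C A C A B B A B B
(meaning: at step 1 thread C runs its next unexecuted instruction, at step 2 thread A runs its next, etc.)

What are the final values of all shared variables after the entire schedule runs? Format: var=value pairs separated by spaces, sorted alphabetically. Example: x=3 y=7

Answer: x=2 y=30 z=6

Derivation:
Step 1: thread C executes C1 (y = y + 2). Shared: x=1 y=2 z=2. PCs: A@0 B@0 C@1
Step 2: thread A executes A1 (x = x * 3). Shared: x=3 y=2 z=2. PCs: A@1 B@0 C@1
Step 3: thread C executes C2 (x = 6). Shared: x=6 y=2 z=2. PCs: A@1 B@0 C@2
Step 4: thread A executes A2 (y = y * 2). Shared: x=6 y=4 z=2. PCs: A@2 B@0 C@2
Step 5: thread C executes C3 (x = z). Shared: x=2 y=4 z=2. PCs: A@2 B@0 C@3
Step 6: thread A executes A3 (z = z + 4). Shared: x=2 y=4 z=6. PCs: A@3 B@0 C@3
Step 7: thread B executes B1 (x = x * -1). Shared: x=-2 y=4 z=6. PCs: A@3 B@1 C@3
Step 8: thread B executes B2 (x = 2). Shared: x=2 y=4 z=6. PCs: A@3 B@2 C@3
Step 9: thread A executes A4 (y = y * 2). Shared: x=2 y=8 z=6. PCs: A@4 B@2 C@3
Step 10: thread B executes B3 (y = y + 2). Shared: x=2 y=10 z=6. PCs: A@4 B@3 C@3
Step 11: thread B executes B4 (y = y * 3). Shared: x=2 y=30 z=6. PCs: A@4 B@4 C@3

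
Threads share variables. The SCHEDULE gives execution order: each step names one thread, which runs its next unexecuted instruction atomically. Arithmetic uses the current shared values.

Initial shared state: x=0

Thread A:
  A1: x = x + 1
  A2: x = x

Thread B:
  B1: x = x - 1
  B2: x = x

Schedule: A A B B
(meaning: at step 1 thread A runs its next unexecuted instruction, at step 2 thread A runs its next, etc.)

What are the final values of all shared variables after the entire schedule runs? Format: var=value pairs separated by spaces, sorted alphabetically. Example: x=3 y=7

Answer: x=0

Derivation:
Step 1: thread A executes A1 (x = x + 1). Shared: x=1. PCs: A@1 B@0
Step 2: thread A executes A2 (x = x). Shared: x=1. PCs: A@2 B@0
Step 3: thread B executes B1 (x = x - 1). Shared: x=0. PCs: A@2 B@1
Step 4: thread B executes B2 (x = x). Shared: x=0. PCs: A@2 B@2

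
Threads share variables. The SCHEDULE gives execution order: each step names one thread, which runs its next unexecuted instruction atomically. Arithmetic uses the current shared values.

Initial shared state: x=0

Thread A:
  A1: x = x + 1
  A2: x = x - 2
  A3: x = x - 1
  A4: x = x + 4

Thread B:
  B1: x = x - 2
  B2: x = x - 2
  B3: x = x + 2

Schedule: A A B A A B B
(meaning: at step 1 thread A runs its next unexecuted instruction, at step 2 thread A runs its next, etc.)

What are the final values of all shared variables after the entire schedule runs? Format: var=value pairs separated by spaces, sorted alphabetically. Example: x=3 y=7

Answer: x=0

Derivation:
Step 1: thread A executes A1 (x = x + 1). Shared: x=1. PCs: A@1 B@0
Step 2: thread A executes A2 (x = x - 2). Shared: x=-1. PCs: A@2 B@0
Step 3: thread B executes B1 (x = x - 2). Shared: x=-3. PCs: A@2 B@1
Step 4: thread A executes A3 (x = x - 1). Shared: x=-4. PCs: A@3 B@1
Step 5: thread A executes A4 (x = x + 4). Shared: x=0. PCs: A@4 B@1
Step 6: thread B executes B2 (x = x - 2). Shared: x=-2. PCs: A@4 B@2
Step 7: thread B executes B3 (x = x + 2). Shared: x=0. PCs: A@4 B@3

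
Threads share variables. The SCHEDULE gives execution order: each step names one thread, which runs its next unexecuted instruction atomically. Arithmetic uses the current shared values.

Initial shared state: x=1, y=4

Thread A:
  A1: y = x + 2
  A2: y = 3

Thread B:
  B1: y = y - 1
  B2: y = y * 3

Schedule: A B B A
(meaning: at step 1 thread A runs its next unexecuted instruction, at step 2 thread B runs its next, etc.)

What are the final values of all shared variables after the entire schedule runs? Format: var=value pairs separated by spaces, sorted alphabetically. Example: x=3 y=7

Step 1: thread A executes A1 (y = x + 2). Shared: x=1 y=3. PCs: A@1 B@0
Step 2: thread B executes B1 (y = y - 1). Shared: x=1 y=2. PCs: A@1 B@1
Step 3: thread B executes B2 (y = y * 3). Shared: x=1 y=6. PCs: A@1 B@2
Step 4: thread A executes A2 (y = 3). Shared: x=1 y=3. PCs: A@2 B@2

Answer: x=1 y=3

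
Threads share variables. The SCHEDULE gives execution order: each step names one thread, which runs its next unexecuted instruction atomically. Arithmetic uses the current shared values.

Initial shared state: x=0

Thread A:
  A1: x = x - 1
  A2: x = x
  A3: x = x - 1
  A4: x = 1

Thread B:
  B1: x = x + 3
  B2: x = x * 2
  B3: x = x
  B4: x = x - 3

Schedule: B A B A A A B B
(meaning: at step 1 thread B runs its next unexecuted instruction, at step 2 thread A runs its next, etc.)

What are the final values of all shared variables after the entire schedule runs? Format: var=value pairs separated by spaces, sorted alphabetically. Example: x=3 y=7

Step 1: thread B executes B1 (x = x + 3). Shared: x=3. PCs: A@0 B@1
Step 2: thread A executes A1 (x = x - 1). Shared: x=2. PCs: A@1 B@1
Step 3: thread B executes B2 (x = x * 2). Shared: x=4. PCs: A@1 B@2
Step 4: thread A executes A2 (x = x). Shared: x=4. PCs: A@2 B@2
Step 5: thread A executes A3 (x = x - 1). Shared: x=3. PCs: A@3 B@2
Step 6: thread A executes A4 (x = 1). Shared: x=1. PCs: A@4 B@2
Step 7: thread B executes B3 (x = x). Shared: x=1. PCs: A@4 B@3
Step 8: thread B executes B4 (x = x - 3). Shared: x=-2. PCs: A@4 B@4

Answer: x=-2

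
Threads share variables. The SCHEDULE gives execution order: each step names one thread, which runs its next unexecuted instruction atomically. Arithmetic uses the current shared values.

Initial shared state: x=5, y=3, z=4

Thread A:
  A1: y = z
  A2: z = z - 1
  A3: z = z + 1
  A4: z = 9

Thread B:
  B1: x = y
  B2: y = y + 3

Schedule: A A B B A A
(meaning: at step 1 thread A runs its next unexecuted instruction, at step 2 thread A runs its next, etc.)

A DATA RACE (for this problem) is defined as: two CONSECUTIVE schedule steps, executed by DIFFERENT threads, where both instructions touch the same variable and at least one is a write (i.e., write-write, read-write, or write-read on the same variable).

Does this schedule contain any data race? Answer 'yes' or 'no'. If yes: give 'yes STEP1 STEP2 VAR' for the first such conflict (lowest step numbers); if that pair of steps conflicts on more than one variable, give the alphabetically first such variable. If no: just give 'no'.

Steps 1,2: same thread (A). No race.
Steps 2,3: A(r=z,w=z) vs B(r=y,w=x). No conflict.
Steps 3,4: same thread (B). No race.
Steps 4,5: B(r=y,w=y) vs A(r=z,w=z). No conflict.
Steps 5,6: same thread (A). No race.

Answer: no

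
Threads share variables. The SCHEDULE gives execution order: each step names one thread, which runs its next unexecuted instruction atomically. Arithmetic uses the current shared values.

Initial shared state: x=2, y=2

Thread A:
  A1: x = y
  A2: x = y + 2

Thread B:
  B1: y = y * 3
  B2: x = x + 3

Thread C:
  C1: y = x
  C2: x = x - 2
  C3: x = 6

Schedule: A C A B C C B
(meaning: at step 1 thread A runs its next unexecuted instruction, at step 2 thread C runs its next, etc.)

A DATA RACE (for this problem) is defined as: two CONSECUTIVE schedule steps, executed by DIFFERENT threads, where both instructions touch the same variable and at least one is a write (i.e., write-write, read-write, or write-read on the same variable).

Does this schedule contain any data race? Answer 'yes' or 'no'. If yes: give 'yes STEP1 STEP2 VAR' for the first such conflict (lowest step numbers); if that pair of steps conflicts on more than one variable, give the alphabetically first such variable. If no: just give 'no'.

Answer: yes 1 2 x

Derivation:
Steps 1,2: A(x = y) vs C(y = x). RACE on x (W-R), y (R-W). Multiple vars; alphabetically first is x.
Steps 2,3: C(y = x) vs A(x = y + 2). RACE on x (R-W), y (W-R). Multiple vars; alphabetically first is x.
Steps 3,4: A(x = y + 2) vs B(y = y * 3). RACE on y (R-W).
Steps 4,5: B(r=y,w=y) vs C(r=x,w=x). No conflict.
Steps 5,6: same thread (C). No race.
Steps 6,7: C(x = 6) vs B(x = x + 3). RACE on x (W-W).
First conflict at steps 1,2.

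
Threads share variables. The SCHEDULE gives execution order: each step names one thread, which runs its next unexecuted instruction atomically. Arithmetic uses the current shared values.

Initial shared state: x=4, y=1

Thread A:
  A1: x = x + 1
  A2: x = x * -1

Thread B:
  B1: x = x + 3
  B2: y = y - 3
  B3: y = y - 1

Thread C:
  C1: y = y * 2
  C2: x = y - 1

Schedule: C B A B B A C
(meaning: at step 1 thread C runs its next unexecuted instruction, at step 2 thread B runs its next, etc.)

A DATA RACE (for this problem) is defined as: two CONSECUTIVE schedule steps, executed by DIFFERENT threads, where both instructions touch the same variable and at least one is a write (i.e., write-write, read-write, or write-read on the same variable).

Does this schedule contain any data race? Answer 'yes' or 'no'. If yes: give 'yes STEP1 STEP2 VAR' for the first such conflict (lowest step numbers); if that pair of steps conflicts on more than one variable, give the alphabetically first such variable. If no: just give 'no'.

Steps 1,2: C(r=y,w=y) vs B(r=x,w=x). No conflict.
Steps 2,3: B(x = x + 3) vs A(x = x + 1). RACE on x (W-W).
Steps 3,4: A(r=x,w=x) vs B(r=y,w=y). No conflict.
Steps 4,5: same thread (B). No race.
Steps 5,6: B(r=y,w=y) vs A(r=x,w=x). No conflict.
Steps 6,7: A(x = x * -1) vs C(x = y - 1). RACE on x (W-W).
First conflict at steps 2,3.

Answer: yes 2 3 x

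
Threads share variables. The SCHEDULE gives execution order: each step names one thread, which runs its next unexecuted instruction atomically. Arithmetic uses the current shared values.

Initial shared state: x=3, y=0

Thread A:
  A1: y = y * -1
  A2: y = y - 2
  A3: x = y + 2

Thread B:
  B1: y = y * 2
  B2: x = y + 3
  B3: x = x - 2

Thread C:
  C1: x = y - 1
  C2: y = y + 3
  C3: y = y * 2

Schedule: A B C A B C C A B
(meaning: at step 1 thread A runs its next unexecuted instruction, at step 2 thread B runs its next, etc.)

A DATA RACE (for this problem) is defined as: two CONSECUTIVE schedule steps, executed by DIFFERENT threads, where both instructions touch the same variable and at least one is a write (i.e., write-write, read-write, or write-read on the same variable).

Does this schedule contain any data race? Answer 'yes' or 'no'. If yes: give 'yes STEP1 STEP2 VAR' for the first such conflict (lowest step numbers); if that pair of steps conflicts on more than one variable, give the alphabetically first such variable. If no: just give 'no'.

Steps 1,2: A(y = y * -1) vs B(y = y * 2). RACE on y (W-W).
Steps 2,3: B(y = y * 2) vs C(x = y - 1). RACE on y (W-R).
Steps 3,4: C(x = y - 1) vs A(y = y - 2). RACE on y (R-W).
Steps 4,5: A(y = y - 2) vs B(x = y + 3). RACE on y (W-R).
Steps 5,6: B(x = y + 3) vs C(y = y + 3). RACE on y (R-W).
Steps 6,7: same thread (C). No race.
Steps 7,8: C(y = y * 2) vs A(x = y + 2). RACE on y (W-R).
Steps 8,9: A(x = y + 2) vs B(x = x - 2). RACE on x (W-W).
First conflict at steps 1,2.

Answer: yes 1 2 y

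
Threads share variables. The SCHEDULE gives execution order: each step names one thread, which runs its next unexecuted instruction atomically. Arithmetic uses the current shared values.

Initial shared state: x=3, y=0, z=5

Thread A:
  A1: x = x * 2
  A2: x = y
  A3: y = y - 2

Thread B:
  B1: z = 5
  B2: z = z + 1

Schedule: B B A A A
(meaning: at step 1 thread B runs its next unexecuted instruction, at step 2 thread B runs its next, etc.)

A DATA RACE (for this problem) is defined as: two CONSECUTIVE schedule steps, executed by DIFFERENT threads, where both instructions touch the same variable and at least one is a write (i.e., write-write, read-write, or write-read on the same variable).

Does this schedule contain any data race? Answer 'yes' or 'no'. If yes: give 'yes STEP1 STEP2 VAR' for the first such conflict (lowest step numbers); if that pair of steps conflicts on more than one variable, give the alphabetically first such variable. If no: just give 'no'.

Steps 1,2: same thread (B). No race.
Steps 2,3: B(r=z,w=z) vs A(r=x,w=x). No conflict.
Steps 3,4: same thread (A). No race.
Steps 4,5: same thread (A). No race.

Answer: no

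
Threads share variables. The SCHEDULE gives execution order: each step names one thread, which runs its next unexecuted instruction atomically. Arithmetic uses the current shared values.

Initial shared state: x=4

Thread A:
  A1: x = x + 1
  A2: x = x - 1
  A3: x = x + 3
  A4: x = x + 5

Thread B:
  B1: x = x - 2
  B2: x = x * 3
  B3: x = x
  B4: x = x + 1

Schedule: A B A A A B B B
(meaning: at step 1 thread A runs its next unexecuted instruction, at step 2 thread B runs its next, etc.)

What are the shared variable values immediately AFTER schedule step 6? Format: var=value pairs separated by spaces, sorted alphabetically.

Answer: x=30

Derivation:
Step 1: thread A executes A1 (x = x + 1). Shared: x=5. PCs: A@1 B@0
Step 2: thread B executes B1 (x = x - 2). Shared: x=3. PCs: A@1 B@1
Step 3: thread A executes A2 (x = x - 1). Shared: x=2. PCs: A@2 B@1
Step 4: thread A executes A3 (x = x + 3). Shared: x=5. PCs: A@3 B@1
Step 5: thread A executes A4 (x = x + 5). Shared: x=10. PCs: A@4 B@1
Step 6: thread B executes B2 (x = x * 3). Shared: x=30. PCs: A@4 B@2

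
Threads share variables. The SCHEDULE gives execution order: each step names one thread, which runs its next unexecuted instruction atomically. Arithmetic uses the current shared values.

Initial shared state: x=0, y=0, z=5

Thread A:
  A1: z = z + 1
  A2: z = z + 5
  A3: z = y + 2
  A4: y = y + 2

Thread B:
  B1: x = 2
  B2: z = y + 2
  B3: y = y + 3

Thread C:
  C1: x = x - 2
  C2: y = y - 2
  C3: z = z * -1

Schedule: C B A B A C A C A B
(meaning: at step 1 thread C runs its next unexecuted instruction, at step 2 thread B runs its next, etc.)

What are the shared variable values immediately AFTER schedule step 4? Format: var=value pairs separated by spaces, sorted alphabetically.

Step 1: thread C executes C1 (x = x - 2). Shared: x=-2 y=0 z=5. PCs: A@0 B@0 C@1
Step 2: thread B executes B1 (x = 2). Shared: x=2 y=0 z=5. PCs: A@0 B@1 C@1
Step 3: thread A executes A1 (z = z + 1). Shared: x=2 y=0 z=6. PCs: A@1 B@1 C@1
Step 4: thread B executes B2 (z = y + 2). Shared: x=2 y=0 z=2. PCs: A@1 B@2 C@1

Answer: x=2 y=0 z=2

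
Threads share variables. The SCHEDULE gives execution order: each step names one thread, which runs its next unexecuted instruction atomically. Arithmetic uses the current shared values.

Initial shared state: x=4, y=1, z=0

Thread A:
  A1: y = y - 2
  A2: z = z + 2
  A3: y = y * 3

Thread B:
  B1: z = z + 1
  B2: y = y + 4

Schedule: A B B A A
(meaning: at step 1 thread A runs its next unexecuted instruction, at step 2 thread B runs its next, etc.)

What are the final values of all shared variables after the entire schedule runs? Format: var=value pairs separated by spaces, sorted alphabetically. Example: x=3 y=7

Answer: x=4 y=9 z=3

Derivation:
Step 1: thread A executes A1 (y = y - 2). Shared: x=4 y=-1 z=0. PCs: A@1 B@0
Step 2: thread B executes B1 (z = z + 1). Shared: x=4 y=-1 z=1. PCs: A@1 B@1
Step 3: thread B executes B2 (y = y + 4). Shared: x=4 y=3 z=1. PCs: A@1 B@2
Step 4: thread A executes A2 (z = z + 2). Shared: x=4 y=3 z=3. PCs: A@2 B@2
Step 5: thread A executes A3 (y = y * 3). Shared: x=4 y=9 z=3. PCs: A@3 B@2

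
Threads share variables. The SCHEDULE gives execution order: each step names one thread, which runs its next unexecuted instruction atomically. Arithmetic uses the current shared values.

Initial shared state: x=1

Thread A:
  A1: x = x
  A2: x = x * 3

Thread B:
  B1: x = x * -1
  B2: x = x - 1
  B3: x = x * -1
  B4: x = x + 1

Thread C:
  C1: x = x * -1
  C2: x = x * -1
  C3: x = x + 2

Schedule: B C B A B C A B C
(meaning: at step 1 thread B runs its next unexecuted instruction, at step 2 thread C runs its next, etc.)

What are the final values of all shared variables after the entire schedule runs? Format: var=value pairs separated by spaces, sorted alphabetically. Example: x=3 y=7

Step 1: thread B executes B1 (x = x * -1). Shared: x=-1. PCs: A@0 B@1 C@0
Step 2: thread C executes C1 (x = x * -1). Shared: x=1. PCs: A@0 B@1 C@1
Step 3: thread B executes B2 (x = x - 1). Shared: x=0. PCs: A@0 B@2 C@1
Step 4: thread A executes A1 (x = x). Shared: x=0. PCs: A@1 B@2 C@1
Step 5: thread B executes B3 (x = x * -1). Shared: x=0. PCs: A@1 B@3 C@1
Step 6: thread C executes C2 (x = x * -1). Shared: x=0. PCs: A@1 B@3 C@2
Step 7: thread A executes A2 (x = x * 3). Shared: x=0. PCs: A@2 B@3 C@2
Step 8: thread B executes B4 (x = x + 1). Shared: x=1. PCs: A@2 B@4 C@2
Step 9: thread C executes C3 (x = x + 2). Shared: x=3. PCs: A@2 B@4 C@3

Answer: x=3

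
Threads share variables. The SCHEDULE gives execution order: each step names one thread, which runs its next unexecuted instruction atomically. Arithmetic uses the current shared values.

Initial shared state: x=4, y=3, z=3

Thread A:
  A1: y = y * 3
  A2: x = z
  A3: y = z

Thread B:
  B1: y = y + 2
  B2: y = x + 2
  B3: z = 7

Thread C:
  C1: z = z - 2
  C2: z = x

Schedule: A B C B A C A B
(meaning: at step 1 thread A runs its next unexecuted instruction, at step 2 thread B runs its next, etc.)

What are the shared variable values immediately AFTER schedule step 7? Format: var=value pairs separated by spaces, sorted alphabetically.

Answer: x=1 y=1 z=1

Derivation:
Step 1: thread A executes A1 (y = y * 3). Shared: x=4 y=9 z=3. PCs: A@1 B@0 C@0
Step 2: thread B executes B1 (y = y + 2). Shared: x=4 y=11 z=3. PCs: A@1 B@1 C@0
Step 3: thread C executes C1 (z = z - 2). Shared: x=4 y=11 z=1. PCs: A@1 B@1 C@1
Step 4: thread B executes B2 (y = x + 2). Shared: x=4 y=6 z=1. PCs: A@1 B@2 C@1
Step 5: thread A executes A2 (x = z). Shared: x=1 y=6 z=1. PCs: A@2 B@2 C@1
Step 6: thread C executes C2 (z = x). Shared: x=1 y=6 z=1. PCs: A@2 B@2 C@2
Step 7: thread A executes A3 (y = z). Shared: x=1 y=1 z=1. PCs: A@3 B@2 C@2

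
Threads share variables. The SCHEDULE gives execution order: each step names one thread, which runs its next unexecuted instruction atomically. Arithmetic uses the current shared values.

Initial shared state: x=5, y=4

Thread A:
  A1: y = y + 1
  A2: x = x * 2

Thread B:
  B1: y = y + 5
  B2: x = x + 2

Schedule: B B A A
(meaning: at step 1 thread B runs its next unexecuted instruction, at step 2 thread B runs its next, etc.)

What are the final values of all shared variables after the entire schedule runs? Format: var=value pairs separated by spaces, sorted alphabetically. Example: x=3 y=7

Answer: x=14 y=10

Derivation:
Step 1: thread B executes B1 (y = y + 5). Shared: x=5 y=9. PCs: A@0 B@1
Step 2: thread B executes B2 (x = x + 2). Shared: x=7 y=9. PCs: A@0 B@2
Step 3: thread A executes A1 (y = y + 1). Shared: x=7 y=10. PCs: A@1 B@2
Step 4: thread A executes A2 (x = x * 2). Shared: x=14 y=10. PCs: A@2 B@2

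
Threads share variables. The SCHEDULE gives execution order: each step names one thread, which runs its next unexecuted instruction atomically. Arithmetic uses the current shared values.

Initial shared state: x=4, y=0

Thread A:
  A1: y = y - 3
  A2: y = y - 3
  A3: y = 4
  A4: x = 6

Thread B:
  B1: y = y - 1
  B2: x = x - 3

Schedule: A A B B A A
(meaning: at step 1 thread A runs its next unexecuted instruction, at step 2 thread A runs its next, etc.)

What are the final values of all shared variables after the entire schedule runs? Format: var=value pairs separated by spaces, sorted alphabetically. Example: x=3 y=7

Step 1: thread A executes A1 (y = y - 3). Shared: x=4 y=-3. PCs: A@1 B@0
Step 2: thread A executes A2 (y = y - 3). Shared: x=4 y=-6. PCs: A@2 B@0
Step 3: thread B executes B1 (y = y - 1). Shared: x=4 y=-7. PCs: A@2 B@1
Step 4: thread B executes B2 (x = x - 3). Shared: x=1 y=-7. PCs: A@2 B@2
Step 5: thread A executes A3 (y = 4). Shared: x=1 y=4. PCs: A@3 B@2
Step 6: thread A executes A4 (x = 6). Shared: x=6 y=4. PCs: A@4 B@2

Answer: x=6 y=4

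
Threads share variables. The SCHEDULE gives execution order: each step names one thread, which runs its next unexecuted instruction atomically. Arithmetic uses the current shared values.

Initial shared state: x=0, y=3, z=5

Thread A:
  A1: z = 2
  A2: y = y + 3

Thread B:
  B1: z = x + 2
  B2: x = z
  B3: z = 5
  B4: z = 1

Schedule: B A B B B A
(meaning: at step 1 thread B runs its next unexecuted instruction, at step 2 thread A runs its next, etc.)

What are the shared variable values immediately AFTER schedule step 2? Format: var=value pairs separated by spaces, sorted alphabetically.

Answer: x=0 y=3 z=2

Derivation:
Step 1: thread B executes B1 (z = x + 2). Shared: x=0 y=3 z=2. PCs: A@0 B@1
Step 2: thread A executes A1 (z = 2). Shared: x=0 y=3 z=2. PCs: A@1 B@1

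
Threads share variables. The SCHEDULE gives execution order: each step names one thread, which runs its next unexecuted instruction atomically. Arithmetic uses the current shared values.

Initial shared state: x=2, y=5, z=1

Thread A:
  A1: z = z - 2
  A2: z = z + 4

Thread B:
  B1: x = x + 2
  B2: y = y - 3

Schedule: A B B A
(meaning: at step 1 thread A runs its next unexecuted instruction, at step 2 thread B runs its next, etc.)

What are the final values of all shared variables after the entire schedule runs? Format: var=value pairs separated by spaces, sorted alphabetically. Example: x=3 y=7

Answer: x=4 y=2 z=3

Derivation:
Step 1: thread A executes A1 (z = z - 2). Shared: x=2 y=5 z=-1. PCs: A@1 B@0
Step 2: thread B executes B1 (x = x + 2). Shared: x=4 y=5 z=-1. PCs: A@1 B@1
Step 3: thread B executes B2 (y = y - 3). Shared: x=4 y=2 z=-1. PCs: A@1 B@2
Step 4: thread A executes A2 (z = z + 4). Shared: x=4 y=2 z=3. PCs: A@2 B@2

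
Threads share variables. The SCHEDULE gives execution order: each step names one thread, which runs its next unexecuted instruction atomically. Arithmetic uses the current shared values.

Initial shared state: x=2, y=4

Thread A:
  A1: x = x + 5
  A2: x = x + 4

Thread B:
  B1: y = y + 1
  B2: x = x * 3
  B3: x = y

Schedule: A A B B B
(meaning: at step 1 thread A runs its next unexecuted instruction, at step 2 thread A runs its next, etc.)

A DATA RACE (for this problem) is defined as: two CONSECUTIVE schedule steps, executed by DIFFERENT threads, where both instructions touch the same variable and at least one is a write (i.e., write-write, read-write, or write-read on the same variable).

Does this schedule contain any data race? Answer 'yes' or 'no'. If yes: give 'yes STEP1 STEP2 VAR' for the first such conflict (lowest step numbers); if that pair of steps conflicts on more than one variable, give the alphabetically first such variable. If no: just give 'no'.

Answer: no

Derivation:
Steps 1,2: same thread (A). No race.
Steps 2,3: A(r=x,w=x) vs B(r=y,w=y). No conflict.
Steps 3,4: same thread (B). No race.
Steps 4,5: same thread (B). No race.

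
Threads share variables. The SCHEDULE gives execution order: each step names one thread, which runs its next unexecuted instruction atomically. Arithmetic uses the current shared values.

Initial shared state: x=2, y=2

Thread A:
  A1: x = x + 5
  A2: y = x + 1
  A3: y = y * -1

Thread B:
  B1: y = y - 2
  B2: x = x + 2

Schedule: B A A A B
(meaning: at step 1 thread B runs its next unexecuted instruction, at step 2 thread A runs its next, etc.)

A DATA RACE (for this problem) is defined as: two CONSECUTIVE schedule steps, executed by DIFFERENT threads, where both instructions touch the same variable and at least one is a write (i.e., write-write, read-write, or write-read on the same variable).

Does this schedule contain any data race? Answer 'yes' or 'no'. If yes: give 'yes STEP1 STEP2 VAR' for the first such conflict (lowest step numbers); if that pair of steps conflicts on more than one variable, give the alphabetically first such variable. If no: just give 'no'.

Steps 1,2: B(r=y,w=y) vs A(r=x,w=x). No conflict.
Steps 2,3: same thread (A). No race.
Steps 3,4: same thread (A). No race.
Steps 4,5: A(r=y,w=y) vs B(r=x,w=x). No conflict.

Answer: no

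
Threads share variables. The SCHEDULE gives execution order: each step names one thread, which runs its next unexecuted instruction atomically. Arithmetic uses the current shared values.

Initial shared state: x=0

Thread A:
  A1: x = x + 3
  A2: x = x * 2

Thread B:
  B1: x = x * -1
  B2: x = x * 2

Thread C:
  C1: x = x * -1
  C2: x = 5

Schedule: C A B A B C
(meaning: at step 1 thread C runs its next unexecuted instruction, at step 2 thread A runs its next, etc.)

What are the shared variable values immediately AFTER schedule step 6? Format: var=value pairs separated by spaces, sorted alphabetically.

Answer: x=5

Derivation:
Step 1: thread C executes C1 (x = x * -1). Shared: x=0. PCs: A@0 B@0 C@1
Step 2: thread A executes A1 (x = x + 3). Shared: x=3. PCs: A@1 B@0 C@1
Step 3: thread B executes B1 (x = x * -1). Shared: x=-3. PCs: A@1 B@1 C@1
Step 4: thread A executes A2 (x = x * 2). Shared: x=-6. PCs: A@2 B@1 C@1
Step 5: thread B executes B2 (x = x * 2). Shared: x=-12. PCs: A@2 B@2 C@1
Step 6: thread C executes C2 (x = 5). Shared: x=5. PCs: A@2 B@2 C@2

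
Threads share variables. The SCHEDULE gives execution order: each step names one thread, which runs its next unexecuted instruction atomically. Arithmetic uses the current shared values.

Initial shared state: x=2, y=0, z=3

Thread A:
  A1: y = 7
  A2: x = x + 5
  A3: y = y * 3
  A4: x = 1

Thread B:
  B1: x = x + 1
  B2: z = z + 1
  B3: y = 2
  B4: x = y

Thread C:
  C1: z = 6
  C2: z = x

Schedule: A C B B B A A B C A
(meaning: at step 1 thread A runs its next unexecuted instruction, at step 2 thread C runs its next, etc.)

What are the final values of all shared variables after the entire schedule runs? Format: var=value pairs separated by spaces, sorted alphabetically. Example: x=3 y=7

Step 1: thread A executes A1 (y = 7). Shared: x=2 y=7 z=3. PCs: A@1 B@0 C@0
Step 2: thread C executes C1 (z = 6). Shared: x=2 y=7 z=6. PCs: A@1 B@0 C@1
Step 3: thread B executes B1 (x = x + 1). Shared: x=3 y=7 z=6. PCs: A@1 B@1 C@1
Step 4: thread B executes B2 (z = z + 1). Shared: x=3 y=7 z=7. PCs: A@1 B@2 C@1
Step 5: thread B executes B3 (y = 2). Shared: x=3 y=2 z=7. PCs: A@1 B@3 C@1
Step 6: thread A executes A2 (x = x + 5). Shared: x=8 y=2 z=7. PCs: A@2 B@3 C@1
Step 7: thread A executes A3 (y = y * 3). Shared: x=8 y=6 z=7. PCs: A@3 B@3 C@1
Step 8: thread B executes B4 (x = y). Shared: x=6 y=6 z=7. PCs: A@3 B@4 C@1
Step 9: thread C executes C2 (z = x). Shared: x=6 y=6 z=6. PCs: A@3 B@4 C@2
Step 10: thread A executes A4 (x = 1). Shared: x=1 y=6 z=6. PCs: A@4 B@4 C@2

Answer: x=1 y=6 z=6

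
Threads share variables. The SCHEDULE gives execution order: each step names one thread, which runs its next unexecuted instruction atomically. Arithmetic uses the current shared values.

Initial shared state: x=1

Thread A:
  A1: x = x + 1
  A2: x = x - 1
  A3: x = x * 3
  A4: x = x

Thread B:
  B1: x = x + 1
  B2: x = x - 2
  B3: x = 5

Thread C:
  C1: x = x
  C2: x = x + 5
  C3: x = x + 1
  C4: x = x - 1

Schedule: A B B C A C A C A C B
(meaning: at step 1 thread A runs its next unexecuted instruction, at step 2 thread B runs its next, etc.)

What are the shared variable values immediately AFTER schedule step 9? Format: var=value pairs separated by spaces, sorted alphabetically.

Step 1: thread A executes A1 (x = x + 1). Shared: x=2. PCs: A@1 B@0 C@0
Step 2: thread B executes B1 (x = x + 1). Shared: x=3. PCs: A@1 B@1 C@0
Step 3: thread B executes B2 (x = x - 2). Shared: x=1. PCs: A@1 B@2 C@0
Step 4: thread C executes C1 (x = x). Shared: x=1. PCs: A@1 B@2 C@1
Step 5: thread A executes A2 (x = x - 1). Shared: x=0. PCs: A@2 B@2 C@1
Step 6: thread C executes C2 (x = x + 5). Shared: x=5. PCs: A@2 B@2 C@2
Step 7: thread A executes A3 (x = x * 3). Shared: x=15. PCs: A@3 B@2 C@2
Step 8: thread C executes C3 (x = x + 1). Shared: x=16. PCs: A@3 B@2 C@3
Step 9: thread A executes A4 (x = x). Shared: x=16. PCs: A@4 B@2 C@3

Answer: x=16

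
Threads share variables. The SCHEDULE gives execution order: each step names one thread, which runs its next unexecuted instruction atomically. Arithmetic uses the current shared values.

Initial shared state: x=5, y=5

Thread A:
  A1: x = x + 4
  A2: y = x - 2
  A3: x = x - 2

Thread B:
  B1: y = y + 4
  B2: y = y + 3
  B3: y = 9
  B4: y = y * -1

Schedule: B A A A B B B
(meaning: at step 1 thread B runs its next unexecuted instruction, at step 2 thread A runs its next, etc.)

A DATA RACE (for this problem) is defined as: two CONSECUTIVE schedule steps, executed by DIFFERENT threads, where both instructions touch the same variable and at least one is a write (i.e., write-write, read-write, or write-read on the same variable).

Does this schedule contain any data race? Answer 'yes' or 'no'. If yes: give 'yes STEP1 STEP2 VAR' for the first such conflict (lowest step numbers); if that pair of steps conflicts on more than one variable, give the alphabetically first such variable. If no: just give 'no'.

Answer: no

Derivation:
Steps 1,2: B(r=y,w=y) vs A(r=x,w=x). No conflict.
Steps 2,3: same thread (A). No race.
Steps 3,4: same thread (A). No race.
Steps 4,5: A(r=x,w=x) vs B(r=y,w=y). No conflict.
Steps 5,6: same thread (B). No race.
Steps 6,7: same thread (B). No race.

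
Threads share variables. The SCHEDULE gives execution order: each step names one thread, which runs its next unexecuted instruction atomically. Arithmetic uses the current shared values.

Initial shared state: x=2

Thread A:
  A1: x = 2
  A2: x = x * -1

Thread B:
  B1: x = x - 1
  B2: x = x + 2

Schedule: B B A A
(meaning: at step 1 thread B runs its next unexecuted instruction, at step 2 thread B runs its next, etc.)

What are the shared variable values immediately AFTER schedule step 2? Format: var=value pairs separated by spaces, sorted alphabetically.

Step 1: thread B executes B1 (x = x - 1). Shared: x=1. PCs: A@0 B@1
Step 2: thread B executes B2 (x = x + 2). Shared: x=3. PCs: A@0 B@2

Answer: x=3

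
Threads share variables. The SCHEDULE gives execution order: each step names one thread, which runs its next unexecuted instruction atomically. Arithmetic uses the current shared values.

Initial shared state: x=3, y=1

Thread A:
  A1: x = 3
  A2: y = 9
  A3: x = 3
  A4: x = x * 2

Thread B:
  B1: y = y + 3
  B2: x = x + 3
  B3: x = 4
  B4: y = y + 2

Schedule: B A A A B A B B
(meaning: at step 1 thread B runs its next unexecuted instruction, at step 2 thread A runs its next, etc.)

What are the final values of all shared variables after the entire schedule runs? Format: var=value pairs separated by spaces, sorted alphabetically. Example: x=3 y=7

Step 1: thread B executes B1 (y = y + 3). Shared: x=3 y=4. PCs: A@0 B@1
Step 2: thread A executes A1 (x = 3). Shared: x=3 y=4. PCs: A@1 B@1
Step 3: thread A executes A2 (y = 9). Shared: x=3 y=9. PCs: A@2 B@1
Step 4: thread A executes A3 (x = 3). Shared: x=3 y=9. PCs: A@3 B@1
Step 5: thread B executes B2 (x = x + 3). Shared: x=6 y=9. PCs: A@3 B@2
Step 6: thread A executes A4 (x = x * 2). Shared: x=12 y=9. PCs: A@4 B@2
Step 7: thread B executes B3 (x = 4). Shared: x=4 y=9. PCs: A@4 B@3
Step 8: thread B executes B4 (y = y + 2). Shared: x=4 y=11. PCs: A@4 B@4

Answer: x=4 y=11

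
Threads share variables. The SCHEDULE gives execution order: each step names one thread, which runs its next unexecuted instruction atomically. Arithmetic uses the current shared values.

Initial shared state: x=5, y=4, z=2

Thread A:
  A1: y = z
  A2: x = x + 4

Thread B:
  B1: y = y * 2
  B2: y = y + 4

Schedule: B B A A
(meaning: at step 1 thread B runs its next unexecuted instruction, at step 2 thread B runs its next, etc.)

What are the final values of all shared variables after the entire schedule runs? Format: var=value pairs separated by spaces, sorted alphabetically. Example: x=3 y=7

Answer: x=9 y=2 z=2

Derivation:
Step 1: thread B executes B1 (y = y * 2). Shared: x=5 y=8 z=2. PCs: A@0 B@1
Step 2: thread B executes B2 (y = y + 4). Shared: x=5 y=12 z=2. PCs: A@0 B@2
Step 3: thread A executes A1 (y = z). Shared: x=5 y=2 z=2. PCs: A@1 B@2
Step 4: thread A executes A2 (x = x + 4). Shared: x=9 y=2 z=2. PCs: A@2 B@2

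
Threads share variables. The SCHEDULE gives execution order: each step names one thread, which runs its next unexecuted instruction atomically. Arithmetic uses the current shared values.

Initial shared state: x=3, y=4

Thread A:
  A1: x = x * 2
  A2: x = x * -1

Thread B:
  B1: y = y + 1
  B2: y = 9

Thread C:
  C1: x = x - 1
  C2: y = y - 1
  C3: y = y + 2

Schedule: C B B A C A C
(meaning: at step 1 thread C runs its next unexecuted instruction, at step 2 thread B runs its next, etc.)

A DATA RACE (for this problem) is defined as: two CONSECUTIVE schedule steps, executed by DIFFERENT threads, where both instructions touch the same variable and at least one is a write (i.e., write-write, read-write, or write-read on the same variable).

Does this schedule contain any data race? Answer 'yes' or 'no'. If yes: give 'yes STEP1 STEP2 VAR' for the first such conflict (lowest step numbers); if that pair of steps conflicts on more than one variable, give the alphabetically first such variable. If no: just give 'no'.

Steps 1,2: C(r=x,w=x) vs B(r=y,w=y). No conflict.
Steps 2,3: same thread (B). No race.
Steps 3,4: B(r=-,w=y) vs A(r=x,w=x). No conflict.
Steps 4,5: A(r=x,w=x) vs C(r=y,w=y). No conflict.
Steps 5,6: C(r=y,w=y) vs A(r=x,w=x). No conflict.
Steps 6,7: A(r=x,w=x) vs C(r=y,w=y). No conflict.

Answer: no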